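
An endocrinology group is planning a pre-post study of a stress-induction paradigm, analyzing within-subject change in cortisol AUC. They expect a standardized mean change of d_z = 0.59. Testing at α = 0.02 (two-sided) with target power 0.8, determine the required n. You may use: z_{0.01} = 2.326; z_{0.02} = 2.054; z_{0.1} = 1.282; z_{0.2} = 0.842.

For a paired (one-sample on differences) test: n = ((z_{α/2} + z_β) / d)².
z_{α/2} + z_β = 2.326 + 0.842 = 3.168.
n = (3.168 / 0.59)² = 5.369² = 28.83.
Round up.

n = 29 pairs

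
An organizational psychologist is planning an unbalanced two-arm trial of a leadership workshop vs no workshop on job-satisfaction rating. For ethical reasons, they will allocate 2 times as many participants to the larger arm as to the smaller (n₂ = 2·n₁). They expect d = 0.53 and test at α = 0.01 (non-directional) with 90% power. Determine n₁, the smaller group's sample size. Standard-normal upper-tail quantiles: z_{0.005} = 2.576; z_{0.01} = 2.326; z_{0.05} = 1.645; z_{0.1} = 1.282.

n₁ = 80

With allocation ratio k = n₂/n₁ = 2, Var(x̄₁−x̄₂) = σ²(1/n₁ + 1/(k·n₁)) = σ²·(k+1)/(k·n₁).
So n₁ = (1 + 1/k)·((z_{α/2} + z_β)/d)² = 1.500 × (3.858/0.53)².
n₁ = 1.500 × 52.99 = 79.5.
Round up: n₁ = 80, giving n₂ = 2 × 80 = 160.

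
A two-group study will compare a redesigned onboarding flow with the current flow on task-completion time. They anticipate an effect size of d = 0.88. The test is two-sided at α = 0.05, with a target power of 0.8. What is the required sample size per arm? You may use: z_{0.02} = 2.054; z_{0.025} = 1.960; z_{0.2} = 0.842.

n = 21 per group

For two independent groups with equal n: n = 2·((z_{α/2} + z_β) / d)².
z_{α/2} + z_β = 1.960 + 0.842 = 2.802.
n = 2 × (2.802 / 0.88)² = 2 × 3.184² = 2 × 10.14 = 20.3.
Round up to the next whole participant.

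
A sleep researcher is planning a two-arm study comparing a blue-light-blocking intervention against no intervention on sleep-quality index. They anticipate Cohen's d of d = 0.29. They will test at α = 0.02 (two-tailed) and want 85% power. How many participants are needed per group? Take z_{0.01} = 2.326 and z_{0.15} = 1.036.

For two independent groups with equal n: n = 2·((z_{α/2} + z_β) / d)².
z_{α/2} + z_β = 2.326 + 1.036 = 3.362.
n = 2 × (3.362 / 0.29)² = 2 × 11.593² = 2 × 134.40 = 268.8.
Round up to the next whole participant.

n = 269 per group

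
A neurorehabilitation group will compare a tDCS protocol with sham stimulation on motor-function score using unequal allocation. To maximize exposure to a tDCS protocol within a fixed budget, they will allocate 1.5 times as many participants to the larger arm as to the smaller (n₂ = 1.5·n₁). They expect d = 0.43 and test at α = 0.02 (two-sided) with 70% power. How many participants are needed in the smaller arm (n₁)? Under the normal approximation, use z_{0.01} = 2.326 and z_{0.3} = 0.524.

With allocation ratio k = n₂/n₁ = 1.5, Var(x̄₁−x̄₂) = σ²(1/n₁ + 1/(k·n₁)) = σ²·(k+1)/(k·n₁).
So n₁ = (1 + 1/k)·((z_{α/2} + z_β)/d)² = 1.667 × (2.850/0.43)².
n₁ = 1.667 × 43.93 = 73.2.
Round up: n₁ = 74, giving n₂ = 1.5 × 74 = 111.

n₁ = 74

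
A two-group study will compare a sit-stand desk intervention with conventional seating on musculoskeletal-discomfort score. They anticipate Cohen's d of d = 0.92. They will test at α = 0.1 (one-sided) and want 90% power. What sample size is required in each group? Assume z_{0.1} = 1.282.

For two independent groups with equal n: n = 2·((z_{α} + z_β) / d)².
z_{α} + z_β = 1.282 + 1.282 = 2.564.
n = 2 × (2.564 / 0.92)² = 2 × 2.787² = 2 × 7.77 = 15.5.
Round up to the next whole participant.

n = 16 per group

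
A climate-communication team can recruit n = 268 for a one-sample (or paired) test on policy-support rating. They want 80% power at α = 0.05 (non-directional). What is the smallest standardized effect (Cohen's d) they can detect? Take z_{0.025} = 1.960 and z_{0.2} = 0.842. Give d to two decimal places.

d_min ≈ 0.17

For a single sample (or paired design) of n = 268: d_min = (z_{α/2} + z_β)/√n.
z-sum = 1.960 + 0.842 = 2.802.
d_min = 2.802 / √268 = 2.802 / 16.371 = 0.171.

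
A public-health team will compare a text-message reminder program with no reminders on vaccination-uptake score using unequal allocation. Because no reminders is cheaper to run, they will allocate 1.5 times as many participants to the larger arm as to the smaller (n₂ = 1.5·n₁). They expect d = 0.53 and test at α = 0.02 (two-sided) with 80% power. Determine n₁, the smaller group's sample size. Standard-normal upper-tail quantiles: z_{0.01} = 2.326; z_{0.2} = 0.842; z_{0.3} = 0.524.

n₁ = 60

With allocation ratio k = n₂/n₁ = 1.5, Var(x̄₁−x̄₂) = σ²(1/n₁ + 1/(k·n₁)) = σ²·(k+1)/(k·n₁).
So n₁ = (1 + 1/k)·((z_{α/2} + z_β)/d)² = 1.667 × (3.168/0.53)².
n₁ = 1.667 × 35.73 = 59.5.
Round up: n₁ = 60, giving n₂ = 1.5 × 60 = 90.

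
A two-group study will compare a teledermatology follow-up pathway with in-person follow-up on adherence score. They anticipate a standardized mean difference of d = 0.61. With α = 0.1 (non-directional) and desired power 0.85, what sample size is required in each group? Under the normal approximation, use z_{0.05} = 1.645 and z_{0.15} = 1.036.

n = 39 per group

For two independent groups with equal n: n = 2·((z_{α/2} + z_β) / d)².
z_{α/2} + z_β = 1.645 + 1.036 = 2.681.
n = 2 × (2.681 / 0.61)² = 2 × 4.395² = 2 × 19.32 = 38.6.
Round up to the next whole participant.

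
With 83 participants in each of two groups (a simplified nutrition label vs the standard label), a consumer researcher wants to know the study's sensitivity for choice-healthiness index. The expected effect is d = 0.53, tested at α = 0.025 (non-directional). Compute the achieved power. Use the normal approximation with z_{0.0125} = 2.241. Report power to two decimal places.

For two equal groups, power = Φ(d·√(n/2) − z_{α/2}).
d·√(n/2) = 0.53 × √(83/2) = 0.53 × 6.442 = 3.414.
z_β = 3.414 − 2.241 = 1.173.
Power = Φ(1.173) = 0.880.

power ≈ 0.88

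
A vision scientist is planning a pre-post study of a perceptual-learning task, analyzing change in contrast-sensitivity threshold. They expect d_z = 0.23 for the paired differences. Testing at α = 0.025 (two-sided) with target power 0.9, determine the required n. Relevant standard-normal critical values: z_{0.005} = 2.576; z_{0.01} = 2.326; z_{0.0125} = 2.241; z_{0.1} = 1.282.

For a paired (one-sample on differences) test: n = ((z_{α/2} + z_β) / d)².
z_{α/2} + z_β = 2.241 + 1.282 = 3.523.
n = (3.523 / 0.23)² = 15.317² = 234.62.
Round up.

n = 235 pairs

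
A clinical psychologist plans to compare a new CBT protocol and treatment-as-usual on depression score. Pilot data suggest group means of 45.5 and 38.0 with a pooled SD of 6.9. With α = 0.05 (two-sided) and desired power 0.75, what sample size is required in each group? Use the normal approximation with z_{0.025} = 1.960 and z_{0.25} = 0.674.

Cohen's d = |M₁ − M₂| / SD_pooled = |45.5 − 38.0| / 6.9 = 7.5 / 6.9 = 1.087.
For two independent groups with equal n: n = 2·((z_{α/2} + z_β) / d)².
z_{α/2} + z_β = 1.960 + 0.674 = 2.634.
n = 2 × (2.634 / 1.087)² = 2 × 2.423² = 2 × 5.87 = 11.7.
Round up to the next whole participant.

n = 12 per group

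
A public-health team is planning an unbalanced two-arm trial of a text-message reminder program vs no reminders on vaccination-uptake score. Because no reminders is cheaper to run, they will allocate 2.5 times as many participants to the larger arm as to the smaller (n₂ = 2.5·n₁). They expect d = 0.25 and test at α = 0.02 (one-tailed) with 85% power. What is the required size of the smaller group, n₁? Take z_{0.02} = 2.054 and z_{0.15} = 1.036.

n₁ = 214

With allocation ratio k = n₂/n₁ = 2.5, Var(x̄₁−x̄₂) = σ²(1/n₁ + 1/(k·n₁)) = σ²·(k+1)/(k·n₁).
So n₁ = (1 + 1/k)·((z_{α} + z_β)/d)² = 1.400 × (3.090/0.25)².
n₁ = 1.400 × 152.77 = 213.9.
Round up: n₁ = 214, giving n₂ = 2.5 × 214 = 535.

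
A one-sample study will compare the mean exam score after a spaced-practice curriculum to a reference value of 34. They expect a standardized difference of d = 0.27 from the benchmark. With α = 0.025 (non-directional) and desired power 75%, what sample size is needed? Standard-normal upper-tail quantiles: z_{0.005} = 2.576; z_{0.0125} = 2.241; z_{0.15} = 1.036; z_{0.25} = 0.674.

For a one-sample test: n = ((z_{α/2} + z_β) / d)².
z_{α/2} + z_β = 2.241 + 0.674 = 2.915.
n = (2.915 / 0.27)² = 10.796² = 116.56.
Round up.

n = 117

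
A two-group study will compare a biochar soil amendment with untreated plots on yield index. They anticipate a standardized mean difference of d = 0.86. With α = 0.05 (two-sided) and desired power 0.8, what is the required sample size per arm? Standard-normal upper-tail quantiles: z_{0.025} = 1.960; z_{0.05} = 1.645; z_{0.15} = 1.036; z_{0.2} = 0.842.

For two independent groups with equal n: n = 2·((z_{α/2} + z_β) / d)².
z_{α/2} + z_β = 1.960 + 0.842 = 2.802.
n = 2 × (2.802 / 0.86)² = 2 × 3.258² = 2 × 10.62 = 21.2.
Round up to the next whole participant.

n = 22 per group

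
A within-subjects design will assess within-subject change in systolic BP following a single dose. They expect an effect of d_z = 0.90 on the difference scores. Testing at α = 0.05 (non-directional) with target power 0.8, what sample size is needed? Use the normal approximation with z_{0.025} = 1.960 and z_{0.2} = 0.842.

For a paired (one-sample on differences) test: n = ((z_{α/2} + z_β) / d)².
z_{α/2} + z_β = 1.960 + 0.842 = 2.802.
n = (2.802 / 0.90)² = 3.113² = 9.69.
Round up.

n = 10 pairs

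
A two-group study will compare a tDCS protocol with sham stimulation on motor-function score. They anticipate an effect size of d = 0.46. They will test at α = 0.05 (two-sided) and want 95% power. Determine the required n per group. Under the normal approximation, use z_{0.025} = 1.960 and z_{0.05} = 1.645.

For two independent groups with equal n: n = 2·((z_{α/2} + z_β) / d)².
z_{α/2} + z_β = 1.960 + 1.645 = 3.605.
n = 2 × (3.605 / 0.46)² = 2 × 7.837² = 2 × 61.42 = 122.8.
Round up to the next whole participant.

n = 123 per group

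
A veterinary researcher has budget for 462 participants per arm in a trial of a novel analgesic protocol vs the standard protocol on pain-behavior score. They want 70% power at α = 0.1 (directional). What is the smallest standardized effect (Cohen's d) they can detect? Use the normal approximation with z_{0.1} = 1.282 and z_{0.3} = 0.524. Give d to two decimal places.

For two independent groups of n = 462 each: d_min = (z_{α} + z_β)·√(2/n).
z-sum = 1.282 + 0.524 = 1.806.
d_min = 1.806 × √(2/462) = 1.806 × 0.0658 = 0.119.

d_min ≈ 0.12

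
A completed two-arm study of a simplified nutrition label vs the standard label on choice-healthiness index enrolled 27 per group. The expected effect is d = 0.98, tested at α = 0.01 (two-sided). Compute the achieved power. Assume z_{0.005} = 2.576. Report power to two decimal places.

power ≈ 0.85

For two equal groups, power = Φ(d·√(n/2) − z_{α/2}).
d·√(n/2) = 0.98 × √(27/2) = 0.98 × 3.674 = 3.601.
z_β = 3.601 − 2.576 = 1.025.
Power = Φ(1.025) = 0.847.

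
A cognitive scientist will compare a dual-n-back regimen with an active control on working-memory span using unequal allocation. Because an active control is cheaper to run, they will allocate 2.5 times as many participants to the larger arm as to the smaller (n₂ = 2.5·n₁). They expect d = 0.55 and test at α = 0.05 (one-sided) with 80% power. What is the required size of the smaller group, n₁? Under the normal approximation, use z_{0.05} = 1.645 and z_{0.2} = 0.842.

With allocation ratio k = n₂/n₁ = 2.5, Var(x̄₁−x̄₂) = σ²(1/n₁ + 1/(k·n₁)) = σ²·(k+1)/(k·n₁).
So n₁ = (1 + 1/k)·((z_{α} + z_β)/d)² = 1.400 × (2.487/0.55)².
n₁ = 1.400 × 20.45 = 28.6.
Round up: n₁ = 29, giving n₂ = ⌈2.5 × 29⌉ = ⌈72.5⌉ = 73.

n₁ = 29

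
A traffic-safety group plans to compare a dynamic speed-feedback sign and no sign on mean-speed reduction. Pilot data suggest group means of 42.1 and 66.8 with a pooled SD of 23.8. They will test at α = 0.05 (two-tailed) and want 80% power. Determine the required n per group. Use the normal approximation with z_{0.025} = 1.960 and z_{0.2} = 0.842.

n = 15 per group

Cohen's d = |M₁ − M₂| / SD_pooled = |42.1 − 66.8| / 23.8 = 24.7 / 23.8 = 1.038.
For two independent groups with equal n: n = 2·((z_{α/2} + z_β) / d)².
z_{α/2} + z_β = 1.960 + 0.842 = 2.802.
n = 2 × (2.802 / 1.038)² = 2 × 2.699² = 2 × 7.29 = 14.6.
Round up to the next whole participant.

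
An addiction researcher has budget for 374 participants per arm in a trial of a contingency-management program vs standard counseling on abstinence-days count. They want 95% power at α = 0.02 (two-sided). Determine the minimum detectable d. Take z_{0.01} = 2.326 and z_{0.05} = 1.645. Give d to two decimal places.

d_min ≈ 0.29

For two independent groups of n = 374 each: d_min = (z_{α/2} + z_β)·√(2/n).
z-sum = 2.326 + 1.645 = 3.971.
d_min = 3.971 × √(2/374) = 3.971 × 0.0731 = 0.290.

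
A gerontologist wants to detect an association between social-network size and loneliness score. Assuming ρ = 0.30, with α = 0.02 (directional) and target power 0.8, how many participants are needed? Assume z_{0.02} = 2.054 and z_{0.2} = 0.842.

n = 91

Fisher's z: C = ½·ln((1+r)/(1−r)) = ½·ln(1.8571) = 0.3095.
n = ((z_{α} + z_β)/C)² + 3.
(2.054 + 0.842) / 0.3095 = 2.896 / 0.3095 = 9.357.
n = 9.357² + 3 = 87.55 + 3 = 90.6.
Round up.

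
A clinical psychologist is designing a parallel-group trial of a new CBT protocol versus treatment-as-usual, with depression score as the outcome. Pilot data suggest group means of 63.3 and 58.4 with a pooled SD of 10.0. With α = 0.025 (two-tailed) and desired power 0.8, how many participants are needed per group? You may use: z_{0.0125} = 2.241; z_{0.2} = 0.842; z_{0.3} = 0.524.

Cohen's d = |M₁ − M₂| / SD_pooled = |63.3 − 58.4| / 10.0 = 4.9 / 10.0 = 0.490.
For two independent groups with equal n: n = 2·((z_{α/2} + z_β) / d)².
z_{α/2} + z_β = 2.241 + 0.842 = 3.083.
n = 2 × (3.083 / 0.490)² = 2 × 6.292² = 2 × 39.59 = 79.2.
Round up to the next whole participant.

n = 80 per group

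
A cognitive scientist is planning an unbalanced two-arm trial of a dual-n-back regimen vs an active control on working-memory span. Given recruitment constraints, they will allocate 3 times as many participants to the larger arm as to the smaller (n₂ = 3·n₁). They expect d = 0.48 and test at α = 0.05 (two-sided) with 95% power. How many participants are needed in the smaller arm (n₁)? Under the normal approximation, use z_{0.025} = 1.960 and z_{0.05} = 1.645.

With allocation ratio k = n₂/n₁ = 3, Var(x̄₁−x̄₂) = σ²(1/n₁ + 1/(k·n₁)) = σ²·(k+1)/(k·n₁).
So n₁ = (1 + 1/k)·((z_{α/2} + z_β)/d)² = 1.333 × (3.605/0.48)².
n₁ = 1.333 × 56.41 = 75.2.
Round up: n₁ = 76, giving n₂ = 3 × 76 = 228.

n₁ = 76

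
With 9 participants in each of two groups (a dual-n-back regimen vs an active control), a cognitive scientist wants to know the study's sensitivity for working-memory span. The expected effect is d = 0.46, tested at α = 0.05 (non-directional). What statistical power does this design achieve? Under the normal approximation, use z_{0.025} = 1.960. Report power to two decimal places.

power ≈ 0.16

For two equal groups, power = Φ(d·√(n/2) − z_{α/2}).
d·√(n/2) = 0.46 × √(9/2) = 0.46 × 2.121 = 0.976.
z_β = 0.976 − 1.960 = -0.984.
Power = Φ(-0.984) = 0.163.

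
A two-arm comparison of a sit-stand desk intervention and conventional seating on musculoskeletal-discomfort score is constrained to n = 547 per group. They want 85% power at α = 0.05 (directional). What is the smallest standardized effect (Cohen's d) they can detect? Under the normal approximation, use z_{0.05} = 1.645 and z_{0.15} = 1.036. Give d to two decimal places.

For two independent groups of n = 547 each: d_min = (z_{α} + z_β)·√(2/n).
z-sum = 1.645 + 1.036 = 2.681.
d_min = 2.681 × √(2/547) = 2.681 × 0.0605 = 0.162.

d_min ≈ 0.16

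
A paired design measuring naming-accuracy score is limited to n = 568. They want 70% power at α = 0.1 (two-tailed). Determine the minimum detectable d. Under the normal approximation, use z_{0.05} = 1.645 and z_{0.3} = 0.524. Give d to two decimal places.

d_min ≈ 0.09

For a single sample (or paired design) of n = 568: d_min = (z_{α/2} + z_β)/√n.
z-sum = 1.645 + 0.524 = 2.169.
d_min = 2.169 / √568 = 2.169 / 23.833 = 0.091.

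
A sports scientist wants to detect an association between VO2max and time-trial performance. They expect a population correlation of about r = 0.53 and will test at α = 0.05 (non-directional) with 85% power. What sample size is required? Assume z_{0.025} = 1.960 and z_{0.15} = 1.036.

n = 29

Fisher's z: C = ½·ln((1+r)/(1−r)) = ½·ln(3.2553) = 0.5901.
n = ((z_{α/2} + z_β)/C)² + 3.
(1.960 + 1.036) / 0.5901 = 2.996 / 0.5901 = 5.077.
n = 5.077² + 3 = 25.78 + 3 = 28.8.
Round up.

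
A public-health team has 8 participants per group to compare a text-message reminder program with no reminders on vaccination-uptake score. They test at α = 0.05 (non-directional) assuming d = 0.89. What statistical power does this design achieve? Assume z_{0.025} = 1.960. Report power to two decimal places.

power ≈ 0.43

For two equal groups, power = Φ(d·√(n/2) − z_{α/2}).
d·√(n/2) = 0.89 × √(8/2) = 0.89 × 2.000 = 1.780.
z_β = 1.780 − 1.960 = -0.180.
Power = Φ(-0.180) = 0.429.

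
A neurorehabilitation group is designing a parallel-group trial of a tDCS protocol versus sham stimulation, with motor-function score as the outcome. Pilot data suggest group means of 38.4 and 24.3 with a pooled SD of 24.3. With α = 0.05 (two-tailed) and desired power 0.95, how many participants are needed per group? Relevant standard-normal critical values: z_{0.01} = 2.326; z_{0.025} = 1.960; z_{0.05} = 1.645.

n = 78 per group

Cohen's d = |M₁ − M₂| / SD_pooled = |38.4 − 24.3| / 24.3 = 14.1 / 24.3 = 0.580.
For two independent groups with equal n: n = 2·((z_{α/2} + z_β) / d)².
z_{α/2} + z_β = 1.960 + 1.645 = 3.605.
n = 2 × (3.605 / 0.580)² = 2 × 6.216² = 2 × 38.63 = 77.3.
Round up to the next whole participant.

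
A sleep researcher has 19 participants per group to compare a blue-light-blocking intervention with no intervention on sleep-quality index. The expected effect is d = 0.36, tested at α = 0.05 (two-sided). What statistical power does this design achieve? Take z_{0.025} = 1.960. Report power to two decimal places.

power ≈ 0.20

For two equal groups, power = Φ(d·√(n/2) − z_{α/2}).
d·√(n/2) = 0.36 × √(19/2) = 0.36 × 3.082 = 1.110.
z_β = 1.110 − 1.960 = -0.850.
Power = Φ(-0.850) = 0.198.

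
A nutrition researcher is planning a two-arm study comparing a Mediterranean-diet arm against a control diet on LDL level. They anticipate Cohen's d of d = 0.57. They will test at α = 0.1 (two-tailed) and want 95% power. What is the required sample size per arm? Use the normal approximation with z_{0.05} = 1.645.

n = 67 per group

For two independent groups with equal n: n = 2·((z_{α/2} + z_β) / d)².
z_{α/2} + z_β = 1.645 + 1.645 = 3.290.
n = 2 × (3.290 / 0.57)² = 2 × 5.772² = 2 × 33.32 = 66.6.
Round up to the next whole participant.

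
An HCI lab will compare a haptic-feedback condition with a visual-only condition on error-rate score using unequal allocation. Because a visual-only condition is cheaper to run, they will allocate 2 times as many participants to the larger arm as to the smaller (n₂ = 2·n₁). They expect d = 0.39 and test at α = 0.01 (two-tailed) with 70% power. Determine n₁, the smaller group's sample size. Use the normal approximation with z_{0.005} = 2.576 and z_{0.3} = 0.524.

n₁ = 95

With allocation ratio k = n₂/n₁ = 2, Var(x̄₁−x̄₂) = σ²(1/n₁ + 1/(k·n₁)) = σ²·(k+1)/(k·n₁).
So n₁ = (1 + 1/k)·((z_{α/2} + z_β)/d)² = 1.500 × (3.100/0.39)².
n₁ = 1.500 × 63.18 = 94.8.
Round up: n₁ = 95, giving n₂ = 2 × 95 = 190.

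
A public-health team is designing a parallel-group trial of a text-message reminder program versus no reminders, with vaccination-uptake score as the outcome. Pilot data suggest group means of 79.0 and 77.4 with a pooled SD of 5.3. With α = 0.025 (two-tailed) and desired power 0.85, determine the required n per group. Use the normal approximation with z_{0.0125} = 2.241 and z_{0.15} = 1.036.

n = 236 per group

Cohen's d = |M₁ − M₂| / SD_pooled = |79.0 − 77.4| / 5.3 = 1.6 / 5.3 = 0.302.
For two independent groups with equal n: n = 2·((z_{α/2} + z_β) / d)².
z_{α/2} + z_β = 2.241 + 1.036 = 3.277.
n = 2 × (3.277 / 0.302)² = 2 × 10.851² = 2 × 117.74 = 235.5.
Round up to the next whole participant.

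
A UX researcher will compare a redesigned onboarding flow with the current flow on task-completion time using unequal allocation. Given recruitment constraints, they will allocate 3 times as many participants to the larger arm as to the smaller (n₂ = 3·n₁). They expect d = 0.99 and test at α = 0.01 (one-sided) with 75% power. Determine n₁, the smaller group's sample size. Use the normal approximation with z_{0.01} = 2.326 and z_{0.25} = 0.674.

With allocation ratio k = n₂/n₁ = 3, Var(x̄₁−x̄₂) = σ²(1/n₁ + 1/(k·n₁)) = σ²·(k+1)/(k·n₁).
So n₁ = (1 + 1/k)·((z_{α} + z_β)/d)² = 1.333 × (3.000/0.99)².
n₁ = 1.333 × 9.18 = 12.2.
Round up: n₁ = 13, giving n₂ = 3 × 13 = 39.

n₁ = 13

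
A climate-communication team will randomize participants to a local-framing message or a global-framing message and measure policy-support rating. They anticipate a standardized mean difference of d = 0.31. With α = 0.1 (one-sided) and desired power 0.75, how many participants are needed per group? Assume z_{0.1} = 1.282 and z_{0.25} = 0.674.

n = 80 per group

For two independent groups with equal n: n = 2·((z_{α} + z_β) / d)².
z_{α} + z_β = 1.282 + 0.674 = 1.956.
n = 2 × (1.956 / 0.31)² = 2 × 6.310² = 2 × 39.81 = 79.6.
Round up to the next whole participant.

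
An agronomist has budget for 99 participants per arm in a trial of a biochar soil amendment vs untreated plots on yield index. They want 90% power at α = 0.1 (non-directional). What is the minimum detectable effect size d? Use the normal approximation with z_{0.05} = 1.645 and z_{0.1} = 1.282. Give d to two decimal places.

For two independent groups of n = 99 each: d_min = (z_{α/2} + z_β)·√(2/n).
z-sum = 1.645 + 1.282 = 2.927.
d_min = 2.927 × √(2/99) = 2.927 × 0.1421 = 0.416.

d_min ≈ 0.42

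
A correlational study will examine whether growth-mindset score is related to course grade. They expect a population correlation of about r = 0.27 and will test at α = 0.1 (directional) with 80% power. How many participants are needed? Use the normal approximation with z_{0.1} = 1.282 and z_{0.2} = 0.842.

n = 62

Fisher's z: C = ½·ln((1+r)/(1−r)) = ½·ln(1.7397) = 0.2769.
n = ((z_{α} + z_β)/C)² + 3.
(1.282 + 0.842) / 0.2769 = 2.124 / 0.2769 = 7.671.
n = 7.671² + 3 = 58.84 + 3 = 61.8.
Round up.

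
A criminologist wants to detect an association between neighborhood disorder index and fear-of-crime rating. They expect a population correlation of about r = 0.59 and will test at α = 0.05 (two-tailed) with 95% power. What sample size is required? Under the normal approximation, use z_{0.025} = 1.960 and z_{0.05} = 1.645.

Fisher's z: C = ½·ln((1+r)/(1−r)) = ½·ln(3.8780) = 0.6777.
n = ((z_{α/2} + z_β)/C)² + 3.
(1.960 + 1.645) / 0.6777 = 3.605 / 0.6777 = 5.319.
n = 5.319² + 3 = 28.30 + 3 = 31.3.
Round up.

n = 32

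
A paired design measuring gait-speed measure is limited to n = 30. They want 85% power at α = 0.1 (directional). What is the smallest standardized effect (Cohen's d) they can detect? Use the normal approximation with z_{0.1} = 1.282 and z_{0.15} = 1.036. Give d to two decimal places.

d_min ≈ 0.42

For a single sample (or paired design) of n = 30: d_min = (z_{α} + z_β)/√n.
z-sum = 1.282 + 1.036 = 2.318.
d_min = 2.318 / √30 = 2.318 / 5.477 = 0.423.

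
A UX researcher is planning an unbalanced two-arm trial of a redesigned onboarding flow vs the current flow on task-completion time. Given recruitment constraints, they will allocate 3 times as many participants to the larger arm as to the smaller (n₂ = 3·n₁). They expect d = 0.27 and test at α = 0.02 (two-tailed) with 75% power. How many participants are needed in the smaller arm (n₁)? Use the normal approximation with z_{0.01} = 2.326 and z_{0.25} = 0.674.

n₁ = 165

With allocation ratio k = n₂/n₁ = 3, Var(x̄₁−x̄₂) = σ²(1/n₁ + 1/(k·n₁)) = σ²·(k+1)/(k·n₁).
So n₁ = (1 + 1/k)·((z_{α/2} + z_β)/d)² = 1.333 × (3.000/0.27)².
n₁ = 1.333 × 123.46 = 164.6.
Round up: n₁ = 165, giving n₂ = 3 × 165 = 495.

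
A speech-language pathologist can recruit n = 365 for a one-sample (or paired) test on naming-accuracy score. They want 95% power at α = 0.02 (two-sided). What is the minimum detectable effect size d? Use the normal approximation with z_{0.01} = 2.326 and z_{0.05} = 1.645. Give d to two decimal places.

For a single sample (or paired design) of n = 365: d_min = (z_{α/2} + z_β)/√n.
z-sum = 2.326 + 1.645 = 3.971.
d_min = 3.971 / √365 = 3.971 / 19.105 = 0.208.

d_min ≈ 0.21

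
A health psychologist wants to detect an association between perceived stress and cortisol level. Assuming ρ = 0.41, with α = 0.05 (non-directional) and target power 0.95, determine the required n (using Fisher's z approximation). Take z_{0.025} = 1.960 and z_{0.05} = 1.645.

Fisher's z: C = ½·ln((1+r)/(1−r)) = ½·ln(2.3898) = 0.4356.
n = ((z_{α/2} + z_β)/C)² + 3.
(1.960 + 1.645) / 0.4356 = 3.605 / 0.4356 = 8.276.
n = 8.276² + 3 = 68.49 + 3 = 71.5.
Round up.

n = 72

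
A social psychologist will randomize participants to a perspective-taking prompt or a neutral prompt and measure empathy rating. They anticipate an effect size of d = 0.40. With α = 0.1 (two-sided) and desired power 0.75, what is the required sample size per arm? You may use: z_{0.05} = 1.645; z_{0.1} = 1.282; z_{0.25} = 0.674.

n = 68 per group

For two independent groups with equal n: n = 2·((z_{α/2} + z_β) / d)².
z_{α/2} + z_β = 1.645 + 0.674 = 2.319.
n = 2 × (2.319 / 0.40)² = 2 × 5.797² = 2 × 33.61 = 67.2.
Round up to the next whole participant.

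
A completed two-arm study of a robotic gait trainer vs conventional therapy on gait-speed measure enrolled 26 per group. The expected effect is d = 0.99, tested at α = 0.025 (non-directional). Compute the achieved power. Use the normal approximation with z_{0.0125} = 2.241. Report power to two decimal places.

power ≈ 0.91

For two equal groups, power = Φ(d·√(n/2) − z_{α/2}).
d·√(n/2) = 0.99 × √(26/2) = 0.99 × 3.606 = 3.569.
z_β = 3.569 − 2.241 = 1.328.
Power = Φ(1.328) = 0.908.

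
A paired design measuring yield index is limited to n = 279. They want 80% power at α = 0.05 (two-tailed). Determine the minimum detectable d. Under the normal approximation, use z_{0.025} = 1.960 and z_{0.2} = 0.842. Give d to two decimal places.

d_min ≈ 0.17

For a single sample (or paired design) of n = 279: d_min = (z_{α/2} + z_β)/√n.
z-sum = 1.960 + 0.842 = 2.802.
d_min = 2.802 / √279 = 2.802 / 16.703 = 0.168.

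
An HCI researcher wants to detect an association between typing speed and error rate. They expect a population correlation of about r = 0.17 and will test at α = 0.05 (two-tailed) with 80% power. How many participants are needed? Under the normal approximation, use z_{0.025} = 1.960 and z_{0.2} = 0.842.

n = 270

Fisher's z: C = ½·ln((1+r)/(1−r)) = ½·ln(1.4096) = 0.1717.
n = ((z_{α/2} + z_β)/C)² + 3.
(1.960 + 0.842) / 0.1717 = 2.802 / 0.1717 = 16.319.
n = 16.319² + 3 = 266.32 + 3 = 269.3.
Round up.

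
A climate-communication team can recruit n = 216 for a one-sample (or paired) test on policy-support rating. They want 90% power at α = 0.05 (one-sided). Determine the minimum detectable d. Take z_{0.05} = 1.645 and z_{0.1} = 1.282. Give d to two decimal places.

d_min ≈ 0.20

For a single sample (or paired design) of n = 216: d_min = (z_{α} + z_β)/√n.
z-sum = 1.645 + 1.282 = 2.927.
d_min = 2.927 / √216 = 2.927 / 14.697 = 0.199.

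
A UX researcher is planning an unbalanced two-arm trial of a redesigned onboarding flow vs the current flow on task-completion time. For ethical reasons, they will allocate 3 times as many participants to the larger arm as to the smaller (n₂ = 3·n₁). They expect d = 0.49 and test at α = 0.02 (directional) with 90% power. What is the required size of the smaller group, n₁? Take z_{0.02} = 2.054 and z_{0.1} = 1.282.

With allocation ratio k = n₂/n₁ = 3, Var(x̄₁−x̄₂) = σ²(1/n₁ + 1/(k·n₁)) = σ²·(k+1)/(k·n₁).
So n₁ = (1 + 1/k)·((z_{α} + z_β)/d)² = 1.333 × (3.336/0.49)².
n₁ = 1.333 × 46.35 = 61.8.
Round up: n₁ = 62, giving n₂ = 3 × 62 = 186.

n₁ = 62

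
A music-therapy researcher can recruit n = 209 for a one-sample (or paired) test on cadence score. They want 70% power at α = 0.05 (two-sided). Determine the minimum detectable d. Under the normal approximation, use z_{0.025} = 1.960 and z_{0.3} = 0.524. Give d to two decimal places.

d_min ≈ 0.17

For a single sample (or paired design) of n = 209: d_min = (z_{α/2} + z_β)/√n.
z-sum = 1.960 + 0.524 = 2.484.
d_min = 2.484 / √209 = 2.484 / 14.457 = 0.172.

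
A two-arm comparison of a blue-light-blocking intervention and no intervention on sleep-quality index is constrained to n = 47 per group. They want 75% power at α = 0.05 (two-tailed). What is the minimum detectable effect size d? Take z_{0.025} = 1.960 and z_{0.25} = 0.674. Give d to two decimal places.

d_min ≈ 0.54

For two independent groups of n = 47 each: d_min = (z_{α/2} + z_β)·√(2/n).
z-sum = 1.960 + 0.674 = 2.634.
d_min = 2.634 × √(2/47) = 2.634 × 0.2063 = 0.543.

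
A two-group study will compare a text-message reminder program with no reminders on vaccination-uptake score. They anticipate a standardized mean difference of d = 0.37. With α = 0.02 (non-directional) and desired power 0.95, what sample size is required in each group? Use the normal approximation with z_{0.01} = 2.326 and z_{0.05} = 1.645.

For two independent groups with equal n: n = 2·((z_{α/2} + z_β) / d)².
z_{α/2} + z_β = 2.326 + 1.645 = 3.971.
n = 2 × (3.971 / 0.37)² = 2 × 10.732² = 2 × 115.19 = 230.4.
Round up to the next whole participant.

n = 231 per group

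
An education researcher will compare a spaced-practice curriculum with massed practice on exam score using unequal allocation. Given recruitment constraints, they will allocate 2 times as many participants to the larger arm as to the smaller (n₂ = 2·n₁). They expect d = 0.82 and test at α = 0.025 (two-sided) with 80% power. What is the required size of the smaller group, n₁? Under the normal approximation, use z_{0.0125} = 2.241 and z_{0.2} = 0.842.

With allocation ratio k = n₂/n₁ = 2, Var(x̄₁−x̄₂) = σ²(1/n₁ + 1/(k·n₁)) = σ²·(k+1)/(k·n₁).
So n₁ = (1 + 1/k)·((z_{α/2} + z_β)/d)² = 1.500 × (3.083/0.82)².
n₁ = 1.500 × 14.14 = 21.2.
Round up: n₁ = 22, giving n₂ = 2 × 22 = 44.

n₁ = 22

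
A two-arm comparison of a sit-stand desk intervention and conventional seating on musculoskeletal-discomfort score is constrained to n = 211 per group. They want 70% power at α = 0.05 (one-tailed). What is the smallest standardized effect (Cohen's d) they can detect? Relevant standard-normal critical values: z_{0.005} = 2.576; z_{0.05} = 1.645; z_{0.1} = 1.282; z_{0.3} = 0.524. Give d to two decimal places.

For two independent groups of n = 211 each: d_min = (z_{α} + z_β)·√(2/n).
z-sum = 1.645 + 0.524 = 2.169.
d_min = 2.169 × √(2/211) = 2.169 × 0.0974 = 0.211.

d_min ≈ 0.21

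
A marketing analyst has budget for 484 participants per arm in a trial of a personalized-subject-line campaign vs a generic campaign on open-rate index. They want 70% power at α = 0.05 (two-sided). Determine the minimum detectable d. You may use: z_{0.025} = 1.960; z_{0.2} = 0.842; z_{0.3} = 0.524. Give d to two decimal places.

For two independent groups of n = 484 each: d_min = (z_{α/2} + z_β)·√(2/n).
z-sum = 1.960 + 0.524 = 2.484.
d_min = 2.484 × √(2/484) = 2.484 × 0.0643 = 0.160.

d_min ≈ 0.16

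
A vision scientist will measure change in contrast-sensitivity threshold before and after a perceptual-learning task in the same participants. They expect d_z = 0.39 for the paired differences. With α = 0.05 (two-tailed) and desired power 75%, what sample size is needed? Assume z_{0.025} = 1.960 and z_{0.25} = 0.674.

For a paired (one-sample on differences) test: n = ((z_{α/2} + z_β) / d)².
z_{α/2} + z_β = 1.960 + 0.674 = 2.634.
n = (2.634 / 0.39)² = 6.754² = 45.61.
Round up.

n = 46 pairs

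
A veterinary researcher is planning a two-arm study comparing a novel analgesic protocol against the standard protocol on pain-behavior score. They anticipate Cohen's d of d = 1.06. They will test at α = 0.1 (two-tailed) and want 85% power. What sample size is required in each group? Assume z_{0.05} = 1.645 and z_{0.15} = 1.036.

n = 13 per group

For two independent groups with equal n: n = 2·((z_{α/2} + z_β) / d)².
z_{α/2} + z_β = 1.645 + 1.036 = 2.681.
n = 2 × (2.681 / 1.06)² = 2 × 2.529² = 2 × 6.40 = 12.8.
Round up to the next whole participant.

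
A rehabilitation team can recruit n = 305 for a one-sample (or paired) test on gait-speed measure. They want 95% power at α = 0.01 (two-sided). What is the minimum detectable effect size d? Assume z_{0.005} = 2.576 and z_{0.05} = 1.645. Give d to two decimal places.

d_min ≈ 0.24

For a single sample (or paired design) of n = 305: d_min = (z_{α/2} + z_β)/√n.
z-sum = 2.576 + 1.645 = 4.221.
d_min = 4.221 / √305 = 4.221 / 17.464 = 0.242.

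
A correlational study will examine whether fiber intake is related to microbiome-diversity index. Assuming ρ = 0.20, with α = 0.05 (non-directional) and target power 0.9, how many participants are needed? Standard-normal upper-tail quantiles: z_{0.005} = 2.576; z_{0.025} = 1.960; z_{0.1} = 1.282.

Fisher's z: C = ½·ln((1+r)/(1−r)) = ½·ln(1.5000) = 0.2027.
n = ((z_{α/2} + z_β)/C)² + 3.
(1.960 + 1.282) / 0.2027 = 3.242 / 0.2027 = 15.994.
n = 15.994² + 3 = 255.81 + 3 = 258.8.
Round up.

n = 259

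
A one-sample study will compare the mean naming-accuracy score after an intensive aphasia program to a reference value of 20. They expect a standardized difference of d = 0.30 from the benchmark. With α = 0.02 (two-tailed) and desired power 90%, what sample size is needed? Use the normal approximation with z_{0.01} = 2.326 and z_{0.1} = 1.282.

n = 145

For a one-sample test: n = ((z_{α/2} + z_β) / d)².
z_{α/2} + z_β = 2.326 + 1.282 = 3.608.
n = (3.608 / 0.30)² = 12.027² = 144.64.
Round up.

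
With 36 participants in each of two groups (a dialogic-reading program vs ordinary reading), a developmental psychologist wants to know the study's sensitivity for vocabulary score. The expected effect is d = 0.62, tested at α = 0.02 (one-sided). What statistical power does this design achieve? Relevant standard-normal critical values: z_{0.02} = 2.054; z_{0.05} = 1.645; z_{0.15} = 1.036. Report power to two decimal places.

For two equal groups, power = Φ(d·√(n/2) − z_{α}).
d·√(n/2) = 0.62 × √(36/2) = 0.62 × 4.243 = 2.630.
z_β = 2.630 − 2.054 = 0.576.
Power = Φ(0.576) = 0.718.

power ≈ 0.72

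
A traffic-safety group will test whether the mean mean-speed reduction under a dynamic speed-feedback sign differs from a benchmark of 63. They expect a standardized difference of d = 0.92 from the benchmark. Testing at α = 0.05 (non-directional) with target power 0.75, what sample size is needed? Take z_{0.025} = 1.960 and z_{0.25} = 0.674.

n = 9

For a one-sample test: n = ((z_{α/2} + z_β) / d)².
z_{α/2} + z_β = 1.960 + 0.674 = 2.634.
n = (2.634 / 0.92)² = 2.863² = 8.20.
Round up.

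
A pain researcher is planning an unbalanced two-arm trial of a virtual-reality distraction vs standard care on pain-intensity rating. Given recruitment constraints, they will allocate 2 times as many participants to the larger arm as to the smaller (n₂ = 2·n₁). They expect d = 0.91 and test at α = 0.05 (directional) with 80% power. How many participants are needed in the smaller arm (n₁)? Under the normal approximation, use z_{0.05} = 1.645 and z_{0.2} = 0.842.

n₁ = 12

With allocation ratio k = n₂/n₁ = 2, Var(x̄₁−x̄₂) = σ²(1/n₁ + 1/(k·n₁)) = σ²·(k+1)/(k·n₁).
So n₁ = (1 + 1/k)·((z_{α} + z_β)/d)² = 1.500 × (2.487/0.91)².
n₁ = 1.500 × 7.47 = 11.2.
Round up: n₁ = 12, giving n₂ = 2 × 12 = 24.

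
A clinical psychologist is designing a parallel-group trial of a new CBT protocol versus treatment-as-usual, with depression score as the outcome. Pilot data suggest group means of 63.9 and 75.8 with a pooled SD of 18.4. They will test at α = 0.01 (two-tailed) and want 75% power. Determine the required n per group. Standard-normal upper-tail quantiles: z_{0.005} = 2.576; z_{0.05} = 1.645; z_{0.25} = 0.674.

n = 51 per group

Cohen's d = |M₁ − M₂| / SD_pooled = |63.9 − 75.8| / 18.4 = 11.9 / 18.4 = 0.647.
For two independent groups with equal n: n = 2·((z_{α/2} + z_β) / d)².
z_{α/2} + z_β = 2.576 + 0.674 = 3.250.
n = 2 × (3.250 / 0.647)² = 2 × 5.023² = 2 × 25.23 = 50.5.
Round up to the next whole participant.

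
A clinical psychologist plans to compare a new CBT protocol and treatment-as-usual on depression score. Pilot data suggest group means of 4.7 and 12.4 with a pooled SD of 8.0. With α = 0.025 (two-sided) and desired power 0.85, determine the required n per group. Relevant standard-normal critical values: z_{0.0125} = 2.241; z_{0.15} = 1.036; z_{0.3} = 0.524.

Cohen's d = |M₁ − M₂| / SD_pooled = |4.7 − 12.4| / 8.0 = 7.7 / 8.0 = 0.963.
For two independent groups with equal n: n = 2·((z_{α/2} + z_β) / d)².
z_{α/2} + z_β = 2.241 + 1.036 = 3.277.
n = 2 × (3.277 / 0.963)² = 2 × 3.403² = 2 × 11.58 = 23.2.
Round up to the next whole participant.

n = 24 per group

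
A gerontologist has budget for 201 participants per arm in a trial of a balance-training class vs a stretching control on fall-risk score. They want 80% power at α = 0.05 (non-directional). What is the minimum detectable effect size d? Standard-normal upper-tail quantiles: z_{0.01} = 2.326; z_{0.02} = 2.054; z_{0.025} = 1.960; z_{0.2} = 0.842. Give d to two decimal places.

d_min ≈ 0.28

For two independent groups of n = 201 each: d_min = (z_{α/2} + z_β)·√(2/n).
z-sum = 1.960 + 0.842 = 2.802.
d_min = 2.802 × √(2/201) = 2.802 × 0.0998 = 0.280.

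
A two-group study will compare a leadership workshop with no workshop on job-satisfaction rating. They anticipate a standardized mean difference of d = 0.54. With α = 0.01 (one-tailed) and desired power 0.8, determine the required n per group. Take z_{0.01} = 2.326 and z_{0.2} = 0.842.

For two independent groups with equal n: n = 2·((z_{α} + z_β) / d)².
z_{α} + z_β = 2.326 + 0.842 = 3.168.
n = 2 × (3.168 / 0.54)² = 2 × 5.867² = 2 × 34.42 = 68.8.
Round up to the next whole participant.

n = 69 per group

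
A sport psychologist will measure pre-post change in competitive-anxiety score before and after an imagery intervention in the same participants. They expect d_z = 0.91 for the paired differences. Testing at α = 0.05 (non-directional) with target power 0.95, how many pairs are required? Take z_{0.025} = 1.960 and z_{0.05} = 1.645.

For a paired (one-sample on differences) test: n = ((z_{α/2} + z_β) / d)².
z_{α/2} + z_β = 1.960 + 1.645 = 3.605.
n = (3.605 / 0.91)² = 3.962² = 15.69.
Round up.

n = 16 pairs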